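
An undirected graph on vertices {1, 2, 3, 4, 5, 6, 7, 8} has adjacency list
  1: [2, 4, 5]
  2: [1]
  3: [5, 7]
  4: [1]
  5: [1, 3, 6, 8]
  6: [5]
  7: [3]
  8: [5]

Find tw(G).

A width-1 tree decomposition is:
Bags: B1 = {1, 5}  B2 = {1, 2}  B3 = {3, 5}  B4 = {1, 4}  B5 = {5, 6}  B6 = {5, 8}  B7 = {3, 7}
Tree: B1–B2, B1–B3, B2–B4, B1–B5, B3–B6, B3–B7
Each bag holds 2 vertices, so the decomposition has width 1, which upper-bounds the treewidth. G has an edge, so its treewidth is at least 1. Hence tw(G) = 1 exactly.

1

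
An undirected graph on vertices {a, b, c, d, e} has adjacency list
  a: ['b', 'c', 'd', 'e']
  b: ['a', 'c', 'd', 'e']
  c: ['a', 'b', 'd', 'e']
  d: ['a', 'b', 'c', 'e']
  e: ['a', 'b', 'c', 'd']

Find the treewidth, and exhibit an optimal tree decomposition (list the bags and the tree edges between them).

Treewidth 4.
One optimal decomposition is:
Bags: B1 = {a, b, c, d, e}
Tree: (single bag)

A single bag containing all 5 vertices is trivially a valid decomposition of width 4. For the lower bound, the 5 vertices {a, b, c, d, e} are pairwise adjacent, and any tree decomposition puts a clique entirely inside one bag — forcing width ≥ 4. The upper and lower bounds meet at 4, so that is the treewidth.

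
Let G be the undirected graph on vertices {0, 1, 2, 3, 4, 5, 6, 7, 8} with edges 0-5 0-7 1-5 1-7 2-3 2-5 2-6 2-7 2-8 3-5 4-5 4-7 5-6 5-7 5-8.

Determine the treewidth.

2

A width-2 tree decomposition is:
Bags: B1 = {0, 5, 7}  B2 = {1, 5, 7}  B3 = {2, 5, 7}  B4 = {2, 3, 5}  B5 = {2, 5, 8}  B6 = {2, 5, 6}  B7 = {4, 5, 7}
Tree: B1–B2, B2–B3, B3–B4, B4–B5, B4–B6, B2–B7
The largest bag has 3 vertices, giving width 2; this decomposition certifies tw(G) ≤ 2. On the other hand G contains the 3-clique {0, 5, 7}. A clique must lie in a single bag of any decomposition, so no decomposition can have width below 2. Hence tw(G) = 2 exactly.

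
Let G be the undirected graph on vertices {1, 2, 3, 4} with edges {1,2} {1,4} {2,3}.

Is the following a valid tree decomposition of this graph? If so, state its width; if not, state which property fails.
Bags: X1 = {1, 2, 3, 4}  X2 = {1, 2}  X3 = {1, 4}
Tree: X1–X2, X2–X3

No — bags containing vertex 4 are not connected in the tree.

A tree decomposition must satisfy three properties: every vertex lies in some bag; for every edge, both endpoints lie together in some bag; and for every vertex, the bags containing it form a connected subtree. Here bags containing vertex 4 are not connected in the tree, so the decomposition is invalid.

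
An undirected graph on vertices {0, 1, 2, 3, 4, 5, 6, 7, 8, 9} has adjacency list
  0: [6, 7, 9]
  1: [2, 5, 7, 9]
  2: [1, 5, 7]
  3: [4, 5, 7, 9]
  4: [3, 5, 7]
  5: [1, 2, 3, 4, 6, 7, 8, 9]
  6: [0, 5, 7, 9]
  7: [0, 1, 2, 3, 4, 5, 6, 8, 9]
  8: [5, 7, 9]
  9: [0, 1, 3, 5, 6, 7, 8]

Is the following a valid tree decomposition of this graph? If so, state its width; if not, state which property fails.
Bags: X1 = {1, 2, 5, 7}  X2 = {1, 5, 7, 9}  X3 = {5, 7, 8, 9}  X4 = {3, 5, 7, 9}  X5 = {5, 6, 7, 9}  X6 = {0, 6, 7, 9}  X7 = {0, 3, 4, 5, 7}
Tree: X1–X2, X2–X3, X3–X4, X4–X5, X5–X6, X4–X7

A tree decomposition must satisfy three properties: every vertex lies in some bag; for every edge, both endpoints lie together in some bag; and for every vertex, the bags containing it form a connected subtree. Here bags containing vertex 0 are not connected in the tree, so the decomposition is invalid.

No — bags containing vertex 0 are not connected in the tree.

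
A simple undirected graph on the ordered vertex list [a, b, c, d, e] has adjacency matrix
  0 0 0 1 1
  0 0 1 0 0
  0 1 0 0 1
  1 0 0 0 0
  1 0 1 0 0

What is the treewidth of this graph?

1

A width-1 tree decomposition is:
Bags: B1 = {c, e}  B2 = {a, e}  B3 = {b, c}  B4 = {a, d}
Tree: B1–B2, B1–B3, B2–B4
Every bag has size at most 2, so the width is 2 − 1 = 1 and tw(G) ≤ 1. Any graph with an edge has treewidth ≥ 1, and G has the edge c–e. Combining the bounds, tw(G) = 1.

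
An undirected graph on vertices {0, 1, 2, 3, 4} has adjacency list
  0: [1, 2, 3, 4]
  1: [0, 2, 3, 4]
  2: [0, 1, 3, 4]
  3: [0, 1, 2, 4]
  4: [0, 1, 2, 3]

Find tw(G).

A width-4 tree decomposition is:
Bags: B1 = {0, 1, 2, 3, 4}
Tree: (single bag)
A single bag containing all 5 vertices is trivially a valid decomposition of width 4. On the other hand G contains the 5-clique {0, 1, 2, 3, 4}. A clique must lie in a single bag of any decomposition, so no decomposition can have width below 4. Combining the bounds, tw(G) = 4.

4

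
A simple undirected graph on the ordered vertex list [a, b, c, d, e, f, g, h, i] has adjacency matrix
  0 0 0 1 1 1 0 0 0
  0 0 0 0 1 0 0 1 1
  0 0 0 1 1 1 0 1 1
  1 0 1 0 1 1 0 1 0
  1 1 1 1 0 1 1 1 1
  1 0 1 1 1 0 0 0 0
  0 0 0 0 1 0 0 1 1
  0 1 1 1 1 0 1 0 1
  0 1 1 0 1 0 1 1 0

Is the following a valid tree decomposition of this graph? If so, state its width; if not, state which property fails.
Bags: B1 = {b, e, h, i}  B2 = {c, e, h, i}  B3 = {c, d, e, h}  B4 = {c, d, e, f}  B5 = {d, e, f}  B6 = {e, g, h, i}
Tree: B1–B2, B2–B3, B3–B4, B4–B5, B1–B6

No — vertex a appears in no bag.

A tree decomposition must satisfy three properties: every vertex lies in some bag; for every edge, both endpoints lie together in some bag; and for every vertex, the bags containing it form a connected subtree. Here vertex a appears in no bag, so the decomposition is invalid.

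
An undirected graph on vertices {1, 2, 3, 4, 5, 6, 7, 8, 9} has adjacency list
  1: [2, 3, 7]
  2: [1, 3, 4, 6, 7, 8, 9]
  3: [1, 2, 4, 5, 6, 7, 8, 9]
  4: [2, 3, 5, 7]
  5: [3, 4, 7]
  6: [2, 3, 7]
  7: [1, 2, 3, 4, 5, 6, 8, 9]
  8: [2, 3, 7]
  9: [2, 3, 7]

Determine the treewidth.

A width-3 tree decomposition is:
Bags: B1 = {2, 3, 7, 8}  B2 = {2, 3, 4, 7}  B3 = {1, 2, 3, 7}  B4 = {2, 3, 7, 9}  B5 = {3, 4, 5, 7}  B6 = {2, 3, 6, 7}
Tree: B1–B2, B1–B3, B1–B4, B2–B5, B2–B6
Each bag holds 4 vertices, so the decomposition has width 3, which upper-bounds the treewidth. Conversely, {1, 2, 3, 7} is a clique of size 4, and the vertices of any clique must share a bag in every tree decomposition; so some bag has ≥ 4 vertices and tw(G) ≥ 3. Therefore the treewidth is 3.

3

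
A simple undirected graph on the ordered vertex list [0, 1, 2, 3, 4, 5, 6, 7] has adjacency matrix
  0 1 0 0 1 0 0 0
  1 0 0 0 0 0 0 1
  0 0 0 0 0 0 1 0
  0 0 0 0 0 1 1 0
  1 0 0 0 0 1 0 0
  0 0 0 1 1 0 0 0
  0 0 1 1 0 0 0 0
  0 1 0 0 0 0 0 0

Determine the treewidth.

1

A width-1 tree decomposition is:
Bags: B1 = {2, 6}  B2 = {3, 6}  B3 = {3, 5}  B4 = {4, 5}  B5 = {0, 4}  B6 = {0, 1}  B7 = {1, 7}
Tree: B1–B2, B2–B3, B3–B4, B4–B5, B5–B6, B6–B7
Every bag has size at most 2, so the width is 2 − 1 = 1 and tw(G) ≤ 1. G has an edge, so its treewidth is at least 1. Therefore the treewidth is 1.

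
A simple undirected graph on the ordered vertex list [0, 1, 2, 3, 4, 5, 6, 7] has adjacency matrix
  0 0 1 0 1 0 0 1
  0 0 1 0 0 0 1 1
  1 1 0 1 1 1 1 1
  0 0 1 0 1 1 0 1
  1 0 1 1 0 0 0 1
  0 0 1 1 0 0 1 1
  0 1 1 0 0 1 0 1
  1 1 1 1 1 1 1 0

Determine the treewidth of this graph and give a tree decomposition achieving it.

Every bag has size at most 4, so the width is 4 − 1 = 3 and tw(G) ≤ 3. Conversely, {0, 2, 4, 7} is a clique of size 4, and the vertices of any clique must share a bag in every tree decomposition; so some bag has ≥ 4 vertices and tw(G) ≥ 3. Therefore the treewidth is 3.

Treewidth 3.
Bags: B1 = {2, 3, 5, 7}  B2 = {2, 5, 6, 7}  B3 = {1, 2, 6, 7}  B4 = {2, 3, 4, 7}  B5 = {0, 2, 4, 7}
Tree: B1–B2, B2–B3, B1–B4, B4–B5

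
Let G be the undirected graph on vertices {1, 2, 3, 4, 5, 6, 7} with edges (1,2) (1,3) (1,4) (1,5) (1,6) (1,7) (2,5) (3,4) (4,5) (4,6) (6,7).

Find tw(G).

2

A width-2 tree decomposition is:
Bags: B1 = {1, 4, 6}  B2 = {1, 3, 4}  B3 = {1, 6, 7}  B4 = {1, 4, 5}  B5 = {1, 2, 5}
Tree: B1–B2, B1–B3, B2–B4, B4–B5
The largest bag has 3 vertices, giving width 2; this decomposition certifies tw(G) ≤ 2. On the other hand G contains the 3-clique {1, 2, 5}. A clique must lie in a single bag of any decomposition, so no decomposition can have width below 2. Combining the bounds, tw(G) = 2.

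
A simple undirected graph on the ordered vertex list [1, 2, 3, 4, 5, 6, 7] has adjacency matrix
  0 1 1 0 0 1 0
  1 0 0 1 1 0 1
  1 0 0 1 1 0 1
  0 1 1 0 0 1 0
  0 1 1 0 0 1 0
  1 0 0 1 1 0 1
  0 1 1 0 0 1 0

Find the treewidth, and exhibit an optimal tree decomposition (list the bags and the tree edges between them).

Treewidth 3.
Bags: B1 = {2, 3, 6, 7}  B2 = {2, 3, 5, 6}  B3 = {1, 2, 3, 6}  B4 = {2, 3, 4, 6}
Tree: B1–B2, B2–B3, B3–B4

The largest bag has 4 vertices, giving width 3; this decomposition certifies tw(G) ≤ 3. For the lower bound: the 4 vertex sets {6,7}, {2,5}, {3}, {1} are disjoint, each induces a connected subgraph, and every pair is joined by at least one edge of G. Contracting each set to a single vertex therefore yields K_{4} as a minor, and since treewidth is minor-monotone, tw(G) ≥ tw(K_{4}) = 3. The upper and lower bounds meet at 3, so that is the treewidth.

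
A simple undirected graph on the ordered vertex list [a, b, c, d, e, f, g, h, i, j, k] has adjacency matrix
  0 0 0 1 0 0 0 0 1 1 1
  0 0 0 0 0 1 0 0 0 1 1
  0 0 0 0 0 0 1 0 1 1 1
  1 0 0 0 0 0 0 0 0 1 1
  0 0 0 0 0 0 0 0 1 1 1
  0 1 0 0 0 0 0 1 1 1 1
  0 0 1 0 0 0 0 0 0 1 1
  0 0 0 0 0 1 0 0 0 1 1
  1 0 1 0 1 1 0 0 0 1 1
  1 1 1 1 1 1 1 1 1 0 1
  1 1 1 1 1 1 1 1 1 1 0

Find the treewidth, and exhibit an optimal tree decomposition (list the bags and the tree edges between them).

Treewidth 3.
Bags: B1 = {c, i, j, k}  B2 = {f, i, j, k}  B3 = {a, i, j, k}  B4 = {b, f, j, k}  B5 = {e, i, j, k}  B6 = {c, g, j, k}  B7 = {a, d, j, k}  B8 = {f, h, j, k}
Tree: B1–B2, B2–B3, B2–B4, B1–B5, B1–B6, B3–B7, B2–B8

The largest bag has 4 vertices, giving width 3; this decomposition certifies tw(G) ≤ 3. On the other hand G contains the 4-clique {a, d, j, k}. A clique must lie in a single bag of any decomposition, so no decomposition can have width below 3. The upper and lower bounds meet at 3, so that is the treewidth.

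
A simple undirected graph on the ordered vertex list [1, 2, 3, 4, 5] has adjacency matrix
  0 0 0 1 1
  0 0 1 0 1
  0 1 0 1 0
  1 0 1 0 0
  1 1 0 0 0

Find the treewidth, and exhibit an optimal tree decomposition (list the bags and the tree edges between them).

Treewidth 2.
Bags: B1 = {2, 3, 5}  B2 = {1, 3, 5}  B3 = {1, 3, 4}
Tree: B1–B2, B2–B3

Every bag has size at most 3, so the width is 3 − 1 = 2 and tw(G) ≤ 2. For the lower bound, G contains the cycle 3–2–5–1–4–3, so G is not a forest; only forests have treewidth ≤ 1, hence tw(G) ≥ 2. The upper and lower bounds meet at 2, so that is the treewidth.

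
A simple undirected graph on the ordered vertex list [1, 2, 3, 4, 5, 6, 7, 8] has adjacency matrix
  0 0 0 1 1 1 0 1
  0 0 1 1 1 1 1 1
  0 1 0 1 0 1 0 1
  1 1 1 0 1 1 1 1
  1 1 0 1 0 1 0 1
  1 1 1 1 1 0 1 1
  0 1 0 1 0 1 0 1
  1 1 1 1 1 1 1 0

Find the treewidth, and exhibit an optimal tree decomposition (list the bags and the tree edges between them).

The largest bag has 5 vertices, giving width 4; this decomposition certifies tw(G) ≤ 4. On the other hand G contains the 5-clique {1, 4, 5, 6, 8}. A clique must lie in a single bag of any decomposition, so no decomposition can have width below 4. The upper and lower bounds meet at 4, so that is the treewidth.

Treewidth 4.
Bags: B1 = {2, 3, 4, 6, 8}  B2 = {2, 4, 6, 7, 8}  B3 = {2, 4, 5, 6, 8}  B4 = {1, 4, 5, 6, 8}
Tree: B1–B2, B1–B3, B3–B4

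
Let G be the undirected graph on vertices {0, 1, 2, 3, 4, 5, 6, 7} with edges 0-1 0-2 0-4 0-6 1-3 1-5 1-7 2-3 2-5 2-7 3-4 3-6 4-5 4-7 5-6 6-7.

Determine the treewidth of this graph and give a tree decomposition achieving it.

Treewidth 4.
One optimal decomposition is:
Bags: B1 = {1, 2, 4, 5, 6}  B2 = {1, 2, 4, 6, 7}  B3 = {0, 1, 2, 4, 6}  B4 = {1, 2, 3, 4, 6}
Tree: B1–B2, B2–B3, B3–B4

Each bag holds 5 vertices, so the decomposition has width 4, which upper-bounds the treewidth. For the lower bound: the 5 vertex sets {5,6}, {4,7}, {0,1}, {2}, {3} are disjoint, each induces a connected subgraph, and every pair is joined by at least one edge of G. Contracting each set to a single vertex therefore yields K_{5} as a minor, and since treewidth is minor-monotone, tw(G) ≥ tw(K_{5}) = 4. Combining the bounds, tw(G) = 4.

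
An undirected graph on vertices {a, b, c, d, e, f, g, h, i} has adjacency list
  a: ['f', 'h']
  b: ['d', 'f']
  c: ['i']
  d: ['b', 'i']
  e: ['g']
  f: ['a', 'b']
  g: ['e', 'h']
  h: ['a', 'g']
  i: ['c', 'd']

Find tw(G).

A width-1 tree decomposition is:
Bags: B1 = {e, g}  B2 = {g, h}  B3 = {a, h}  B4 = {a, f}  B5 = {b, f}  B6 = {b, d}  B7 = {d, i}  B8 = {c, i}
Tree: B1–B2, B2–B3, B3–B4, B4–B5, B5–B6, B6–B7, B7–B8
The largest bag has 2 vertices, giving width 1; this decomposition certifies tw(G) ≤ 1. Since G has at least one edge (e.g. e–g), it is not an edgeless graph, so tw(G) ≥ 1. Therefore the treewidth is 1.

1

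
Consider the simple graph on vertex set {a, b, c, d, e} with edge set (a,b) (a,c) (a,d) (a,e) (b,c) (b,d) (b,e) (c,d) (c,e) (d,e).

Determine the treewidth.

A width-4 tree decomposition is:
Bags: B1 = {a, b, c, d, e}
Tree: (single bag)
With just one bag of size 5, the width is 5 − 1 = 4, so tw(G) ≤ 4. Conversely, {a, b, c, d, e} is a clique of size 5, and the vertices of any clique must share a bag in every tree decomposition; so some bag has ≥ 5 vertices and tw(G) ≥ 4. The upper and lower bounds meet at 4, so that is the treewidth.

4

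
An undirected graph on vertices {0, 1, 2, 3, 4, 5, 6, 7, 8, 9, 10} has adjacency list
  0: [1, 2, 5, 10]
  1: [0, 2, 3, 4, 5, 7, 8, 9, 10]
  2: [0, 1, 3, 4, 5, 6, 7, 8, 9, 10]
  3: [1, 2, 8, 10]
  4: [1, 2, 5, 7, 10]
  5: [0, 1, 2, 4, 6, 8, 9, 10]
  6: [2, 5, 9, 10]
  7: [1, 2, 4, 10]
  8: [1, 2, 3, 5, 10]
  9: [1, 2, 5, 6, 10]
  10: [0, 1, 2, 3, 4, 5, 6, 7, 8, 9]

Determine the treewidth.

4

A width-4 tree decomposition is:
Bags: B1 = {1, 2, 4, 5, 10}  B2 = {1, 2, 5, 9, 10}  B3 = {1, 2, 4, 7, 10}  B4 = {2, 5, 6, 9, 10}  B5 = {0, 1, 2, 5, 10}  B6 = {1, 2, 5, 8, 10}  B7 = {1, 2, 3, 8, 10}
Tree: B1–B2, B1–B3, B2–B4, B2–B5, B2–B6, B6–B7
The largest bag has 5 vertices, giving width 4; this decomposition certifies tw(G) ≤ 4. On the other hand G contains the 5-clique {1, 2, 3, 8, 10}. A clique must lie in a single bag of any decomposition, so no decomposition can have width below 4. The upper and lower bounds meet at 4, so that is the treewidth.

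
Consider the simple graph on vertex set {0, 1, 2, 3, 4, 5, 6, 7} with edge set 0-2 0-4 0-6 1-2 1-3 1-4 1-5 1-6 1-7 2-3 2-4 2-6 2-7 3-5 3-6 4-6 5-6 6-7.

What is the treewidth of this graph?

3

A width-3 tree decomposition is:
Bags: B1 = {1, 2, 3, 6}  B2 = {1, 3, 5, 6}  B3 = {1, 2, 4, 6}  B4 = {0, 2, 4, 6}  B5 = {1, 2, 6, 7}
Tree: B1–B2, B1–B3, B3–B4, B1–B5
Each bag holds 4 vertices, so the decomposition has width 3, which upper-bounds the treewidth. For the lower bound, the 4 vertices {0, 2, 4, 6} are pairwise adjacent, and any tree decomposition puts a clique entirely inside one bag — forcing width ≥ 3. Hence tw(G) = 3 exactly.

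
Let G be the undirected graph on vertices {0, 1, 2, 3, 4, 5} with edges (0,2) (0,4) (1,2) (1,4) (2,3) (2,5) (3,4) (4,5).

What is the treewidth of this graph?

A width-2 tree decomposition is:
Bags: B1 = {2, 4, 5}  B2 = {0, 2, 4}  B3 = {2, 3, 4}  B4 = {1, 2, 4}
Tree: B1–B2, B2–B3, B3–B4
Every bag has size at most 3, so the width is 3 − 1 = 2 and tw(G) ≤ 2. The edges 5–4–0–2–5 form a cycle, so G is not a tree and its treewidth is at least 2. Hence tw(G) = 2 exactly.

2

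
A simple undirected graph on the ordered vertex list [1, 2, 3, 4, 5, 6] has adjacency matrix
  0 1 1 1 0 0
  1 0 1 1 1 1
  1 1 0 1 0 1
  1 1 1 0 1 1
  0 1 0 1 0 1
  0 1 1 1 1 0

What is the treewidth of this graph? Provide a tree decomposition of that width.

Treewidth 3.
One such decomposition:
Bags: B1 = {1, 2, 3, 4}  B2 = {2, 3, 4, 6}  B3 = {2, 4, 5, 6}
Tree: B1–B2, B2–B3

The largest bag has 4 vertices, giving width 3; this decomposition certifies tw(G) ≤ 3. On the other hand G contains the 4-clique {1, 2, 3, 4}. A clique must lie in a single bag of any decomposition, so no decomposition can have width below 3. The upper and lower bounds meet at 3, so that is the treewidth.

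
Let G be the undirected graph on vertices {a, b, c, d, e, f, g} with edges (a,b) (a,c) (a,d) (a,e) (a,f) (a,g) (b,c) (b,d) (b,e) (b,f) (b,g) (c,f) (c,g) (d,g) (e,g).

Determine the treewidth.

A width-3 tree decomposition is:
Bags: B1 = {a, b, e, g}  B2 = {a, b, c, g}  B3 = {a, b, d, g}  B4 = {a, b, c, f}
Tree: B1–B2, B2–B3, B2–B4
Each bag holds 4 vertices, so the decomposition has width 3, which upper-bounds the treewidth. On the other hand G contains the 4-clique {a, b, d, g}. A clique must lie in a single bag of any decomposition, so no decomposition can have width below 3. Hence tw(G) = 3 exactly.

3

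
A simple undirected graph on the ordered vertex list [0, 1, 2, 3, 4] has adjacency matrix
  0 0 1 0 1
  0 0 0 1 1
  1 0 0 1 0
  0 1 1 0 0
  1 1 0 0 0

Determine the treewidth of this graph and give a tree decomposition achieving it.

Every bag has size at most 3, so the width is 3 − 1 = 2 and tw(G) ≤ 2. For the lower bound, G contains the cycle 2–3–1–4–0–2, so G is not a forest; only forests have treewidth ≤ 1, hence tw(G) ≥ 2. Combining the bounds, tw(G) = 2.

Treewidth 2.
One optimal decomposition is:
Bags: B1 = {1, 2, 3}  B2 = {1, 2, 4}  B3 = {0, 2, 4}
Tree: B1–B2, B2–B3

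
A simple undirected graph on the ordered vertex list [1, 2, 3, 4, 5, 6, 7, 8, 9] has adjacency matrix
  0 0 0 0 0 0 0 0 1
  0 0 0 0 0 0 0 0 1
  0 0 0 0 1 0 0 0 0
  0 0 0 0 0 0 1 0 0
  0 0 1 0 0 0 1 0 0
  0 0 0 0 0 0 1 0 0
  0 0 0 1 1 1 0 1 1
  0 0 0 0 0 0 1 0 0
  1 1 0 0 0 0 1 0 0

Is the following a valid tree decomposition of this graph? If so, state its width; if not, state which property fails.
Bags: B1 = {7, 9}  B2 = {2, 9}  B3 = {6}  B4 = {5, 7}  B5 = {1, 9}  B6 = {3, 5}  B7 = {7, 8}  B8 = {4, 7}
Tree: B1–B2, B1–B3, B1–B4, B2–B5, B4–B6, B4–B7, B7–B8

A tree decomposition must satisfy three properties: every vertex lies in some bag; for every edge, both endpoints lie together in some bag; and for every vertex, the bags containing it form a connected subtree. Here edge (7,6) lies in no bag, so the decomposition is invalid.

No — edge (7,6) lies in no bag.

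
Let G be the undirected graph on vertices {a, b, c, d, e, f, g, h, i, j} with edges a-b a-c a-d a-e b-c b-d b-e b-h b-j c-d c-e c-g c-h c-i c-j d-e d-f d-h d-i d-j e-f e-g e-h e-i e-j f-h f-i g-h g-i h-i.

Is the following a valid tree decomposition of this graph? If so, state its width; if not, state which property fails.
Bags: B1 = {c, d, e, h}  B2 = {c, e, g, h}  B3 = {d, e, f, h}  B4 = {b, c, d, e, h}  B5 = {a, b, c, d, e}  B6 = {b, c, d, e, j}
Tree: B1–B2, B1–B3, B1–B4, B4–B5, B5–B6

No — vertex i appears in no bag.

A tree decomposition must satisfy three properties: every vertex lies in some bag; for every edge, both endpoints lie together in some bag; and for every vertex, the bags containing it form a connected subtree. Here vertex i appears in no bag, so the decomposition is invalid.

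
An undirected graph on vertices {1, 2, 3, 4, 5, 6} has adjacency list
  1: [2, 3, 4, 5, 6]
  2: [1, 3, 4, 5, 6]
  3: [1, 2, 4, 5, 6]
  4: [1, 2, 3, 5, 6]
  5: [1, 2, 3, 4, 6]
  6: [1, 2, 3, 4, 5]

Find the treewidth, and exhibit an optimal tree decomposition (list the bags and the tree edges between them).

Treewidth 5.
Bags: B1 = {1, 2, 3, 4, 5, 6}
Tree: (single bag)

With just one bag of size 6, the width is 6 − 1 = 5, so tw(G) ≤ 5. For the lower bound, the 6 vertices {1, 2, 3, 4, 5, 6} are pairwise adjacent, and any tree decomposition puts a clique entirely inside one bag — forcing width ≥ 5. The upper and lower bounds meet at 5, so that is the treewidth.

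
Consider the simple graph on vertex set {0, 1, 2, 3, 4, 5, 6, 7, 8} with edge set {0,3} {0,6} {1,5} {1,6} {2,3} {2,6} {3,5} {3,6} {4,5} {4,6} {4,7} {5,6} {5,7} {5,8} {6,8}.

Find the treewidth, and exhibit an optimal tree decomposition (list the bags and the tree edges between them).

The largest bag has 3 vertices, giving width 2; this decomposition certifies tw(G) ≤ 2. On the other hand G contains the 3-clique {0, 3, 6}. A clique must lie in a single bag of any decomposition, so no decomposition can have width below 2. Hence tw(G) = 2 exactly.

Treewidth 2.
One optimal decomposition is:
Bags: B1 = {3, 5, 6}  B2 = {4, 5, 6}  B3 = {4, 5, 7}  B4 = {2, 3, 6}  B5 = {5, 6, 8}  B6 = {0, 3, 6}  B7 = {1, 5, 6}
Tree: B1–B2, B2–B3, B1–B4, B1–B5, B4–B6, B1–B7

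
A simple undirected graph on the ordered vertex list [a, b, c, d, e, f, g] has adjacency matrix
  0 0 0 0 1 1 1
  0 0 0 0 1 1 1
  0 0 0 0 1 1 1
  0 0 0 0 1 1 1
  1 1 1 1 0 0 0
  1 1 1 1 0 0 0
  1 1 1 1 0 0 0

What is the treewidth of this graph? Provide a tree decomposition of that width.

Treewidth 3.
One such decomposition:
Bags: B1 = {c, e, f, g}  B2 = {d, e, f, g}  B3 = {b, e, f, g}  B4 = {a, e, f, g}
Tree: B1–B2, B2–B3, B3–B4

The largest bag has 4 vertices, giving width 3; this decomposition certifies tw(G) ≤ 3. For the lower bound: the 4 vertex sets {c,g}, {d,f}, {e}, {b} are disjoint, each induces a connected subgraph, and every pair is joined by at least one edge of G. Contracting each set to a single vertex therefore yields K_{4} as a minor, and since treewidth is minor-monotone, tw(G) ≥ tw(K_{4}) = 3. Therefore the treewidth is 3.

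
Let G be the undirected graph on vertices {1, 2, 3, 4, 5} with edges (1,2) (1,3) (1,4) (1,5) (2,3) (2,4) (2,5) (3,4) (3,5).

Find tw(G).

3

A width-3 tree decomposition is:
Bags: B1 = {1, 2, 3, 4}  B2 = {1, 2, 3, 5}
Tree: B1–B2
Each bag holds 4 vertices, so the decomposition has width 3, which upper-bounds the treewidth. Conversely, {1, 2, 3, 4} is a clique of size 4, and the vertices of any clique must share a bag in every tree decomposition; so some bag has ≥ 4 vertices and tw(G) ≥ 3. Therefore the treewidth is 3.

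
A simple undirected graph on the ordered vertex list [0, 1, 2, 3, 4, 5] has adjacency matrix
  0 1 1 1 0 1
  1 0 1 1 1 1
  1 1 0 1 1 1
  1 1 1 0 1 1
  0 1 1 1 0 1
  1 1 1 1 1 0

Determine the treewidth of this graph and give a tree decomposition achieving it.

Treewidth 4.
One optimal decomposition is:
Bags: B1 = {0, 1, 2, 3, 5}  B2 = {1, 2, 3, 4, 5}
Tree: B1–B2

The largest bag has 5 vertices, giving width 4; this decomposition certifies tw(G) ≤ 4. For the lower bound, the 5 vertices {0, 1, 2, 3, 5} are pairwise adjacent, and any tree decomposition puts a clique entirely inside one bag — forcing width ≥ 4. Therefore the treewidth is 4.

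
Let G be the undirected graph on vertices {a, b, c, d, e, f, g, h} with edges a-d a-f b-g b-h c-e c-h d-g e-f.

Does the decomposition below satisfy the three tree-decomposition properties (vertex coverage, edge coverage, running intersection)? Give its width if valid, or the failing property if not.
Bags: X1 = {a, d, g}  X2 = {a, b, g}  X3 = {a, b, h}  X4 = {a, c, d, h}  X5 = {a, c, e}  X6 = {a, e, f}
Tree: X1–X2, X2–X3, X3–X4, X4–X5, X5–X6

A tree decomposition must satisfy three properties: every vertex lies in some bag; for every edge, both endpoints lie together in some bag; and for every vertex, the bags containing it form a connected subtree. Here bags containing vertex d are not connected in the tree, so the decomposition is invalid.

No — bags containing vertex d are not connected in the tree.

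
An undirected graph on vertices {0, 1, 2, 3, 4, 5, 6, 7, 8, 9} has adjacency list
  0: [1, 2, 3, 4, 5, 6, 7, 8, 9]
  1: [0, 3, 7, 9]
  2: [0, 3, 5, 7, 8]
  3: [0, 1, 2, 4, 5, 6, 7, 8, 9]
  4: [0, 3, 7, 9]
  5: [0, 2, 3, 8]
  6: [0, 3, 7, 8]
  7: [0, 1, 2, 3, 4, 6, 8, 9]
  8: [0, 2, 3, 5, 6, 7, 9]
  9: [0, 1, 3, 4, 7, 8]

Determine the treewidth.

A width-4 tree decomposition is:
Bags: B1 = {0, 3, 6, 7, 8}  B2 = {0, 3, 7, 8, 9}  B3 = {0, 2, 3, 7, 8}  B4 = {0, 2, 3, 5, 8}  B5 = {0, 1, 3, 7, 9}  B6 = {0, 3, 4, 7, 9}
Tree: B1–B2, B2–B3, B3–B4, B2–B5, B5–B6
Every bag has size at most 5, so the width is 5 − 1 = 4 and tw(G) ≤ 4. For the lower bound, the 5 vertices {0, 2, 3, 5, 8} are pairwise adjacent, and any tree decomposition puts a clique entirely inside one bag — forcing width ≥ 4. Hence tw(G) = 4 exactly.

4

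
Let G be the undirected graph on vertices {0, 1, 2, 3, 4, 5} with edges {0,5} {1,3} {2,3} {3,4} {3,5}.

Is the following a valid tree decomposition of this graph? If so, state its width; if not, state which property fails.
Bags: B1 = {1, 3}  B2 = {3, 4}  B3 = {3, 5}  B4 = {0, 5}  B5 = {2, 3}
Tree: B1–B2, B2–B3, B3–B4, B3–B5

Vertex coverage: the bags together contain {0, 1, 2, 3, 4, 5}, the full vertex set. Edge coverage: each edge of G has both endpoints in at least one bag. Running intersection: for every vertex, the bags containing it form a connected subtree. All three properties hold, so this is a valid tree decomposition of width max|bag| − 1 = 1, and hence tw(G) ≤ 1.

Yes; width 1.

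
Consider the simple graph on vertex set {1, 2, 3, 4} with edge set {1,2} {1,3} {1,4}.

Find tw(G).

A width-1 tree decomposition is:
Bags: B1 = {1, 4}  B2 = {1, 2}  B3 = {1, 3}
Tree: B1–B2, B2–B3
The largest bag has 2 vertices, giving width 1; this decomposition certifies tw(G) ≤ 1. Any graph with an edge has treewidth ≥ 1, and G has the edge 4–1. Combining the bounds, tw(G) = 1.

1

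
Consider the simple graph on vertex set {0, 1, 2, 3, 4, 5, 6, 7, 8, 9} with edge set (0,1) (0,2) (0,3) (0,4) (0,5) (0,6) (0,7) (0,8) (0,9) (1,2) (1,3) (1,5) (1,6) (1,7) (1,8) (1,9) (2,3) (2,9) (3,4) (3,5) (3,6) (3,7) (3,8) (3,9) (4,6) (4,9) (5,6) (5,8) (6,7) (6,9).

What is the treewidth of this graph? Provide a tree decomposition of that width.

Treewidth 4.
One such decomposition:
Bags: B1 = {0, 1, 3, 6, 7}  B2 = {0, 1, 3, 6, 9}  B3 = {0, 1, 3, 5, 6}  B4 = {0, 3, 4, 6, 9}  B5 = {0, 1, 3, 5, 8}  B6 = {0, 1, 2, 3, 9}
Tree: B1–B2, B2–B3, B2–B4, B3–B5, B2–B6

Every bag has size at most 5, so the width is 5 − 1 = 4 and tw(G) ≤ 4. Conversely, {0, 1, 3, 5, 8} is a clique of size 5, and the vertices of any clique must share a bag in every tree decomposition; so some bag has ≥ 5 vertices and tw(G) ≥ 4. Combining the bounds, tw(G) = 4.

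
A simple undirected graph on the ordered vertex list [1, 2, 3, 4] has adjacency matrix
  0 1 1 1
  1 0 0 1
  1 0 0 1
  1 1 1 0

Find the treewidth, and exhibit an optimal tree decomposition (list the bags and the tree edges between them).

Every bag has size at most 3, so the width is 3 − 1 = 2 and tw(G) ≤ 2. For the lower bound, the 3 vertices {1, 2, 4} are pairwise adjacent, and any tree decomposition puts a clique entirely inside one bag — forcing width ≥ 2. Therefore the treewidth is 2.

Treewidth 2.
One optimal decomposition is:
Bags: B1 = {1, 2, 4}  B2 = {1, 3, 4}
Tree: B1–B2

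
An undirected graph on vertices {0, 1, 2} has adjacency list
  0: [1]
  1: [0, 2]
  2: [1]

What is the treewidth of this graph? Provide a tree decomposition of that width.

Treewidth 1.
One optimal decomposition is:
Bags: B1 = {0, 1}  B2 = {1, 2}
Tree: B1–B2

Each bag holds 2 vertices, so the decomposition has width 1, which upper-bounds the treewidth. Any graph with an edge has treewidth ≥ 1, and G has the edge 0–1. Combining the bounds, tw(G) = 1.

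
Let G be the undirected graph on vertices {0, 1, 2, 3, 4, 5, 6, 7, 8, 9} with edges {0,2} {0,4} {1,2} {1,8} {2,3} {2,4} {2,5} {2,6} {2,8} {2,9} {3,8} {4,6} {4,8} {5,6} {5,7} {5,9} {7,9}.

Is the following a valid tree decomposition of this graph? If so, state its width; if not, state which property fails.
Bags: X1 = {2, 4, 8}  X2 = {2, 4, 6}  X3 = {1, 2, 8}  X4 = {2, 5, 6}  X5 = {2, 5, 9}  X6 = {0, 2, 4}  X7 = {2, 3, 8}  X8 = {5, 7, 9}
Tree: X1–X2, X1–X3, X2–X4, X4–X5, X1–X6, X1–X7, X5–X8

Vertex coverage: the bags together contain {0, 1, 2, 3, 4, 5, 6, 7, 8, 9}, the full vertex set. Edge coverage: each edge of G has both endpoints in at least one bag. Running intersection: for every vertex, the bags containing it form a connected subtree. All three properties hold, so this is a valid tree decomposition of width max|bag| − 1 = 2, and hence tw(G) ≤ 2.

Yes; width 2.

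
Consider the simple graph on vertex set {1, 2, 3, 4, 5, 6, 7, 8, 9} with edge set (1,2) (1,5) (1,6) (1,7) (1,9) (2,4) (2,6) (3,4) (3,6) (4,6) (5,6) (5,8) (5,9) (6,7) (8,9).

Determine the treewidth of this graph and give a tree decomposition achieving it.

Treewidth 2.
One such decomposition:
Bags: B1 = {1, 5, 9}  B2 = {1, 5, 6}  B3 = {5, 8, 9}  B4 = {1, 2, 6}  B5 = {2, 4, 6}  B6 = {1, 6, 7}  B7 = {3, 4, 6}
Tree: B1–B2, B1–B3, B2–B4, B4–B5, B2–B6, B5–B7

The largest bag has 3 vertices, giving width 2; this decomposition certifies tw(G) ≤ 2. For the lower bound, the 3 vertices {5, 8, 9} are pairwise adjacent, and any tree decomposition puts a clique entirely inside one bag — forcing width ≥ 2. Hence tw(G) = 2 exactly.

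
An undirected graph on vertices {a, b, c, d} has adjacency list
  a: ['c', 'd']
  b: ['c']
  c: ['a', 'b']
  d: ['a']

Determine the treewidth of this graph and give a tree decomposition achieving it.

Every bag has size at most 2, so the width is 2 − 1 = 1 and tw(G) ≤ 1. Since G has at least one edge (e.g. d–a), it is not an edgeless graph, so tw(G) ≥ 1. Hence tw(G) = 1 exactly.

Treewidth 1.
One optimal decomposition is:
Bags: B1 = {a, d}  B2 = {a, c}  B3 = {b, c}
Tree: B1–B2, B2–B3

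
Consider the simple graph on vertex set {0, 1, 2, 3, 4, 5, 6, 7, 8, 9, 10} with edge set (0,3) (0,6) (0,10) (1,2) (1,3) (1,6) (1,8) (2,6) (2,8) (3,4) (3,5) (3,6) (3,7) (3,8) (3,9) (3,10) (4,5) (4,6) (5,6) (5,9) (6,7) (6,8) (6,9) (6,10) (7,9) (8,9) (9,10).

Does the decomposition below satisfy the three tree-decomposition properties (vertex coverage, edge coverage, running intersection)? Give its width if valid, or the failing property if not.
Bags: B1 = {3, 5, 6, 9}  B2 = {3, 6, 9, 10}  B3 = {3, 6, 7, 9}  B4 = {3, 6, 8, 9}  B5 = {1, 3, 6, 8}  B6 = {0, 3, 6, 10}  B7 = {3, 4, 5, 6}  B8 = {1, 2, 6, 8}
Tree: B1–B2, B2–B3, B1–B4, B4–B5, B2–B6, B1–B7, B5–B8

Yes; width 3.

Every vertex of G appears in some bag (union = {0, 1, 2, 3, 4, 5, 6, 7, 8, 9, 10}); every edge is covered by a bag; and for each vertex v the set of bags containing v is connected in the bag tree. The decomposition is therefore valid. The largest bag has 4 vertices, so the width is 3.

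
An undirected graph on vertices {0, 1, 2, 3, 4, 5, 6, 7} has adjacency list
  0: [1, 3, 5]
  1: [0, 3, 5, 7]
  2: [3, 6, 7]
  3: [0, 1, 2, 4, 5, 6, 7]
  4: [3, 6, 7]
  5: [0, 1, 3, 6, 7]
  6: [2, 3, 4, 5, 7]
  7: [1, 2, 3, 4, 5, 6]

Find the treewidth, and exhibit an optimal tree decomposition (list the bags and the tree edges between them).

Treewidth 3.
One optimal decomposition is:
Bags: B1 = {3, 4, 6, 7}  B2 = {3, 5, 6, 7}  B3 = {1, 3, 5, 7}  B4 = {0, 1, 3, 5}  B5 = {2, 3, 6, 7}
Tree: B1–B2, B2–B3, B3–B4, B1–B5

Every bag has size at most 4, so the width is 4 − 1 = 3 and tw(G) ≤ 3. For the lower bound, the 4 vertices {0, 1, 3, 5} are pairwise adjacent, and any tree decomposition puts a clique entirely inside one bag — forcing width ≥ 3. Combining the bounds, tw(G) = 3.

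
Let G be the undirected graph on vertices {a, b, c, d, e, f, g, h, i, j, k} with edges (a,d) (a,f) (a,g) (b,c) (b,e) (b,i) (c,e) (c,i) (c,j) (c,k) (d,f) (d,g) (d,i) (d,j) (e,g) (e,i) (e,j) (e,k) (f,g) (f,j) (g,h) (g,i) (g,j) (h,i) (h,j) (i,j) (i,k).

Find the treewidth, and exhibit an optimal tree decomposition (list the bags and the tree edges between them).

Each bag holds 4 vertices, so the decomposition has width 3, which upper-bounds the treewidth. On the other hand G contains the 4-clique {a, d, f, g}. A clique must lie in a single bag of any decomposition, so no decomposition can have width below 3. Therefore the treewidth is 3.

Treewidth 3.
One optimal decomposition is:
Bags: B1 = {d, f, g, j}  B2 = {d, g, i, j}  B3 = {g, h, i, j}  B4 = {a, d, f, g}  B5 = {e, g, i, j}  B6 = {c, e, i, j}  B7 = {c, e, i, k}  B8 = {b, c, e, i}
Tree: B1–B2, B2–B3, B1–B4, B2–B5, B5–B6, B6–B7, B6–B8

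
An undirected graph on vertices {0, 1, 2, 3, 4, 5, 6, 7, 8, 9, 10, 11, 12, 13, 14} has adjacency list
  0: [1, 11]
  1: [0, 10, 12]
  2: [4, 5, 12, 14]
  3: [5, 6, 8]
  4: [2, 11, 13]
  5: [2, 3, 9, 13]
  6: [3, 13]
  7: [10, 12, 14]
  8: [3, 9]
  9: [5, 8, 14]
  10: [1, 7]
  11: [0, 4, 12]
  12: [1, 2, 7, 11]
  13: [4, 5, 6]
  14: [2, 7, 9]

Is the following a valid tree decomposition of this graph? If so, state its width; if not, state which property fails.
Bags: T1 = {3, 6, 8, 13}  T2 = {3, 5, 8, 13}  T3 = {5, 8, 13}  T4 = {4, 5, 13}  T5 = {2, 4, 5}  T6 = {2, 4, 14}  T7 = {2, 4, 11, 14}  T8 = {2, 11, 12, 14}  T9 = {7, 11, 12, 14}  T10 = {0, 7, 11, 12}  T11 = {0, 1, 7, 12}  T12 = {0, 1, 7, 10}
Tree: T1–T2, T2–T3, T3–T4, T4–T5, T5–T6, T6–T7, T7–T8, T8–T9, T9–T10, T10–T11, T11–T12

A tree decomposition must satisfy three properties: every vertex lies in some bag; for every edge, both endpoints lie together in some bag; and for every vertex, the bags containing it form a connected subtree. Here vertex 9 appears in no bag, so the decomposition is invalid.

No — vertex 9 appears in no bag.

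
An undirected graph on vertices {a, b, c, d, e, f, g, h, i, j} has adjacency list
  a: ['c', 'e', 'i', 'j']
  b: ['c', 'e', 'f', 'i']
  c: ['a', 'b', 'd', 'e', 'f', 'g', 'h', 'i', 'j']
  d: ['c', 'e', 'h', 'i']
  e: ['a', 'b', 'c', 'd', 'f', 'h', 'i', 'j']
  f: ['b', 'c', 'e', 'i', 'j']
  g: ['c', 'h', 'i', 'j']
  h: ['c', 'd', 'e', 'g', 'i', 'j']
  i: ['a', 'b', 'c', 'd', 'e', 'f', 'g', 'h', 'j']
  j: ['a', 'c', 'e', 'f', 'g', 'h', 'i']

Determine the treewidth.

4

A width-4 tree decomposition is:
Bags: B1 = {c, d, e, h, i}  B2 = {c, e, h, i, j}  B3 = {c, e, f, i, j}  B4 = {b, c, e, f, i}  B5 = {a, c, e, i, j}  B6 = {c, g, h, i, j}
Tree: B1–B2, B2–B3, B3–B4, B3–B5, B2–B6
Each bag holds 5 vertices, so the decomposition has width 4, which upper-bounds the treewidth. For the lower bound, the 5 vertices {c, g, h, i, j} are pairwise adjacent, and any tree decomposition puts a clique entirely inside one bag — forcing width ≥ 4. Therefore the treewidth is 4.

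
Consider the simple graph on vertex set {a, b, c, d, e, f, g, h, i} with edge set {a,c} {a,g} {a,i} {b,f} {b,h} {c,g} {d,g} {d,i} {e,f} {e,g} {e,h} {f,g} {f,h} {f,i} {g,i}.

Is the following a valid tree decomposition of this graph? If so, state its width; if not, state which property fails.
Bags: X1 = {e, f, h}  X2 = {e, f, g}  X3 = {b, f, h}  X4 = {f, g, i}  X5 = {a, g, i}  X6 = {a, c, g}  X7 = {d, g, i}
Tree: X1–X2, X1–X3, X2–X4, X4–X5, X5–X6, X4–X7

Every vertex of G appears in some bag (union = {a, b, c, d, e, f, g, h, i}); every edge is covered by a bag; and for each vertex v the set of bags containing v is connected in the bag tree. The decomposition is therefore valid. The largest bag has 3 vertices, so the width is 2.

Yes; width 2.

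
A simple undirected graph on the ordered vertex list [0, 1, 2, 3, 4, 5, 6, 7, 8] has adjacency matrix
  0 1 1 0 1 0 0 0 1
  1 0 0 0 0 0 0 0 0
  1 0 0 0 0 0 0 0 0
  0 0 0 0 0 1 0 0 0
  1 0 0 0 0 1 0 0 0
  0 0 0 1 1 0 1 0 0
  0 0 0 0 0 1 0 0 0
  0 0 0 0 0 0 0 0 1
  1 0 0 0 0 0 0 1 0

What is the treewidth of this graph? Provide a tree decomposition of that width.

Every bag has size at most 2, so the width is 2 − 1 = 1 and tw(G) ≤ 1. Any graph with an edge has treewidth ≥ 1, and G has the edge 0–4. Therefore the treewidth is 1.

Treewidth 1.
Bags: B1 = {0, 4}  B2 = {0, 8}  B3 = {7, 8}  B4 = {4, 5}  B5 = {3, 5}  B6 = {5, 6}  B7 = {0, 1}  B8 = {0, 2}
Tree: B1–B2, B2–B3, B1–B4, B4–B5, B4–B6, B2–B7, B7–B8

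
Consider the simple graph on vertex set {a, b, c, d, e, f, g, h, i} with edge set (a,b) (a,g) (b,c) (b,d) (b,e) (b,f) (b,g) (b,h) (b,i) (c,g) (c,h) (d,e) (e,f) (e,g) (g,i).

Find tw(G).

A width-2 tree decomposition is:
Bags: B1 = {b, c, h}  B2 = {b, c, g}  B3 = {b, e, g}  B4 = {b, g, i}  B5 = {b, d, e}  B6 = {b, e, f}  B7 = {a, b, g}
Tree: B1–B2, B2–B3, B2–B4, B3–B5, B5–B6, B4–B7
The largest bag has 3 vertices, giving width 2; this decomposition certifies tw(G) ≤ 2. For the lower bound, the 3 vertices {b, d, e} are pairwise adjacent, and any tree decomposition puts a clique entirely inside one bag — forcing width ≥ 2. Hence tw(G) = 2 exactly.

2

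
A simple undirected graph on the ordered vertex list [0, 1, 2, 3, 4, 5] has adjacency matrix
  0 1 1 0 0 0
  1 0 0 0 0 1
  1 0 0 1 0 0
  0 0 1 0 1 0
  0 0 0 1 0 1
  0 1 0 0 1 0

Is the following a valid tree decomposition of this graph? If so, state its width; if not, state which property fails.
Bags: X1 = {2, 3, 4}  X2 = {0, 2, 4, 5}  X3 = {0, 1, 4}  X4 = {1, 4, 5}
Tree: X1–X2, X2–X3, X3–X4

A tree decomposition must satisfy three properties: every vertex lies in some bag; for every edge, both endpoints lie together in some bag; and for every vertex, the bags containing it form a connected subtree. Here bags containing vertex 5 are not connected in the tree, so the decomposition is invalid.

No — bags containing vertex 5 are not connected in the tree.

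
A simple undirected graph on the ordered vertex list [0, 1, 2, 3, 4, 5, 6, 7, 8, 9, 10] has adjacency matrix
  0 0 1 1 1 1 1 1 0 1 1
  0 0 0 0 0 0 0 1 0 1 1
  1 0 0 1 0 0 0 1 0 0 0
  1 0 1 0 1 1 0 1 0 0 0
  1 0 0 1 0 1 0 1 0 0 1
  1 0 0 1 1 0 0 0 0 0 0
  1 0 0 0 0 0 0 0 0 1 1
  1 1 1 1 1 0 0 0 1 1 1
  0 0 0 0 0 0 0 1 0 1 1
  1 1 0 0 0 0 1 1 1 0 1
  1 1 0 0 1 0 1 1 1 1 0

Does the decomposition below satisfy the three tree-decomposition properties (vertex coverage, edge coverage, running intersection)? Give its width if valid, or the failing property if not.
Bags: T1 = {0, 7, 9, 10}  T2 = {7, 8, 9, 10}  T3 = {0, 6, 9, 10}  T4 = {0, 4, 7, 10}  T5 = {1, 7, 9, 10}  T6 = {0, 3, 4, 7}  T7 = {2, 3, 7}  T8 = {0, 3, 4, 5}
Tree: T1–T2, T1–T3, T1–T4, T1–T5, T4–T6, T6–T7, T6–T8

A tree decomposition must satisfy three properties: every vertex lies in some bag; for every edge, both endpoints lie together in some bag; and for every vertex, the bags containing it form a connected subtree. Here edge (0,2) lies in no bag, so the decomposition is invalid.

No — edge (0,2) lies in no bag.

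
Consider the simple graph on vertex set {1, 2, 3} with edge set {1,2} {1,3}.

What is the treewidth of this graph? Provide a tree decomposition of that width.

Treewidth 1.
Bags: B1 = {1, 3}  B2 = {1, 2}
Tree: B1–B2

The largest bag has 2 vertices, giving width 1; this decomposition certifies tw(G) ≤ 1. Since G has at least one edge (e.g. 1–3), it is not an edgeless graph, so tw(G) ≥ 1. Combining the bounds, tw(G) = 1.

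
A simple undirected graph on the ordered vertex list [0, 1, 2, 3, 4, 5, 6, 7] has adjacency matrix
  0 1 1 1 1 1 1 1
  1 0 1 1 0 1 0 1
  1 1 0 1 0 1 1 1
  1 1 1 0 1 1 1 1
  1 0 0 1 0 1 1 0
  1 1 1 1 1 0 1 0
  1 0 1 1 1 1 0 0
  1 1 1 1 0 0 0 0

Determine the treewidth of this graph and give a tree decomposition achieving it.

Treewidth 4.
Bags: B1 = {0, 1, 2, 3, 5}  B2 = {0, 2, 3, 5, 6}  B3 = {0, 3, 4, 5, 6}  B4 = {0, 1, 2, 3, 7}
Tree: B1–B2, B2–B3, B1–B4

The largest bag has 5 vertices, giving width 4; this decomposition certifies tw(G) ≤ 4. Conversely, {0, 1, 2, 3, 5} is a clique of size 5, and the vertices of any clique must share a bag in every tree decomposition; so some bag has ≥ 5 vertices and tw(G) ≥ 4. Hence tw(G) = 4 exactly.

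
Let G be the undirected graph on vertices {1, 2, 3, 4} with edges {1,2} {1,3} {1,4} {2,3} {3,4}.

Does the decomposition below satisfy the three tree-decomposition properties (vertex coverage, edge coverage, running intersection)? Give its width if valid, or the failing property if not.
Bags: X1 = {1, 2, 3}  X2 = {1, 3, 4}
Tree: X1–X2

Yes; width 2.

Every vertex of G appears in some bag (union = {1, 2, 3, 4}); every edge is covered by a bag; and for each vertex v the set of bags containing v is connected in the bag tree. The decomposition is therefore valid. The largest bag has 3 vertices, so the width is 2.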